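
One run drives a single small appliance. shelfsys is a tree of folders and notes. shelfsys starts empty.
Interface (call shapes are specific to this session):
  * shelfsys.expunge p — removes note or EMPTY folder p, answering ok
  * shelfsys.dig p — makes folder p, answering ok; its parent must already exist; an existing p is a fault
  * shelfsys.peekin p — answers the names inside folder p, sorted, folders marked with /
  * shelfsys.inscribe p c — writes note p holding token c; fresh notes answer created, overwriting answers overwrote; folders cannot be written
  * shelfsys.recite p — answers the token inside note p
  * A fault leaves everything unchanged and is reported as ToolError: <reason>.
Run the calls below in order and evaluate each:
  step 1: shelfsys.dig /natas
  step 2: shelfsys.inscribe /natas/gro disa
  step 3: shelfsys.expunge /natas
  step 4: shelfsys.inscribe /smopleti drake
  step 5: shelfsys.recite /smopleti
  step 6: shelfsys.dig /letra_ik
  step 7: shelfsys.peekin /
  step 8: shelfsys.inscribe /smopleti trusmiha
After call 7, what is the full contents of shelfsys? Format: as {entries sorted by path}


Answer: {letra_ik/, natas/, natas/gro=disa, smopleti=drake}

Derivation:
> dig p=/natas
[out] ok
> inscribe p=/natas/gro c=disa
[out] created
> expunge p=/natas
[out] ToolError: not empty
> inscribe p=/smopleti c=drake
[out] created
> recite p=/smopleti
[out] drake
> dig p=/letra_ik
[out] ok
> peekin p=/
[out] [letra_ik/, natas/, smopleti]
> inscribe p=/smopleti c=trusmiha
[out] overwrote


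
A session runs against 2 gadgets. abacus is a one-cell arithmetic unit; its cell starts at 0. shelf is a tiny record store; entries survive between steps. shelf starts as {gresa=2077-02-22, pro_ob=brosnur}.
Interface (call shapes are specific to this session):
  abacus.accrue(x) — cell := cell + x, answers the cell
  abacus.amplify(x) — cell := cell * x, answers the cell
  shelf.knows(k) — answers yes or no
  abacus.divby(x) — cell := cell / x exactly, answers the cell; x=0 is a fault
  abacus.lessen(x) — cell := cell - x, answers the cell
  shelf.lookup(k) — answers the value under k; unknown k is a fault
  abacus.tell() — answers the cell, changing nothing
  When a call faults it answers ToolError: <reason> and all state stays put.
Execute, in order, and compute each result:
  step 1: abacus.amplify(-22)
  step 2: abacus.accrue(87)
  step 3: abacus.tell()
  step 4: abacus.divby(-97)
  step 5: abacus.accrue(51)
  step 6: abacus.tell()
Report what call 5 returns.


>>> amplify x=-22
[out] 0
>>> accrue x=87
[out] 87
>>> tell
[out] 87
>>> divby x=-97
[out] -87/97
>>> accrue x=51
[out] 4860/97
>>> tell
[out] 4860/97

Answer: 4860/97


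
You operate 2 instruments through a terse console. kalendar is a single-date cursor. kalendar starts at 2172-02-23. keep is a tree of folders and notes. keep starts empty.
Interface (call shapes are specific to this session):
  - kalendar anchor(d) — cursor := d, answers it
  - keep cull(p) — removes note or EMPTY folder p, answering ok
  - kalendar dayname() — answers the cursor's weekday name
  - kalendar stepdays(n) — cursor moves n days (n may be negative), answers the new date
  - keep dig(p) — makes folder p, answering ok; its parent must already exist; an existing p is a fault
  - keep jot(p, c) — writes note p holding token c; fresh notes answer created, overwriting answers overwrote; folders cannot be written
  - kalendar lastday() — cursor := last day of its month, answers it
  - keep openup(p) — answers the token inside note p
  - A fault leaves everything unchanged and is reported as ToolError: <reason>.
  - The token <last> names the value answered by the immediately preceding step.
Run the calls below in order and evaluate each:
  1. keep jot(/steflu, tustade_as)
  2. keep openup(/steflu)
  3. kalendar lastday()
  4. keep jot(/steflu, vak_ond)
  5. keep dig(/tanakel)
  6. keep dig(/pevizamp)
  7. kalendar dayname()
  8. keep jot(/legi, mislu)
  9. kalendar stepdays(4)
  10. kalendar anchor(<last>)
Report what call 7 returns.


% keep jot /steflu tustade_as
[out] created
% keep openup /steflu
[out] tustade_as
% kalendar lastday
[out] 2172-02-29
% keep jot /steflu vak_ond
[out] overwrote
% keep dig /tanakel
[out] ok
% keep dig /pevizamp
[out] ok
% kalendar dayname
[out] Saturday
% keep jot /legi mislu
[out] created
% kalendar stepdays 4
[out] 2172-03-04
% kalendar anchor <last>
[out] 2172-03-04

Answer: Saturday


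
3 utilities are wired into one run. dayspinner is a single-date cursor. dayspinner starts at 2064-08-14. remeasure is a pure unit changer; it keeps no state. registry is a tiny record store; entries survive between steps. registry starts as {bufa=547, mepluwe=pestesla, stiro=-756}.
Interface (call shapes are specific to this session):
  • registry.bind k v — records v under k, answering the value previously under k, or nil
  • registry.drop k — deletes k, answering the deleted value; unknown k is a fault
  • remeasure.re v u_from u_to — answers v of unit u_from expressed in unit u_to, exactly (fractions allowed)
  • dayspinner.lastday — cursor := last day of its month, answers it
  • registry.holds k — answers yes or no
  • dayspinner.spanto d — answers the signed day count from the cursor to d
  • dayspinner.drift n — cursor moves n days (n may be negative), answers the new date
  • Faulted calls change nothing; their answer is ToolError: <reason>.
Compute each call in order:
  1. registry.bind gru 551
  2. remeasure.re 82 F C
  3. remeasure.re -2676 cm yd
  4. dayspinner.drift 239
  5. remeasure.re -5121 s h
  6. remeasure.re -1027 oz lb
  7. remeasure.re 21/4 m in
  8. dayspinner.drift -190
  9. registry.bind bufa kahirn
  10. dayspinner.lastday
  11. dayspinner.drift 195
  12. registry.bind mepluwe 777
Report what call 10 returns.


Answer: 2064-10-31

Derivation:
→ registry.bind(k='gru', v='551')
← nil
→ remeasure.re(v='82', u_from='F', u_to='C')
← 250/9
→ remeasure.re(v='-2676', u_from='cm', u_to='yd')
← -11150/381
→ dayspinner.drift(n='239')
← 2065-04-10
→ remeasure.re(v='-5121', u_from='s', u_to='h')
← -569/400
→ remeasure.re(v='-1027', u_from='oz', u_to='lb')
← -1027/16
→ remeasure.re(v='21/4', u_from='m', u_to='in')
← 26250/127
→ dayspinner.drift(n='-190')
← 2064-10-02
→ registry.bind(k='bufa', v='kahirn')
← 547
→ dayspinner.lastday()
← 2064-10-31
→ dayspinner.drift(n='195')
← 2065-05-14
→ registry.bind(k='mepluwe', v='777')
← pestesla


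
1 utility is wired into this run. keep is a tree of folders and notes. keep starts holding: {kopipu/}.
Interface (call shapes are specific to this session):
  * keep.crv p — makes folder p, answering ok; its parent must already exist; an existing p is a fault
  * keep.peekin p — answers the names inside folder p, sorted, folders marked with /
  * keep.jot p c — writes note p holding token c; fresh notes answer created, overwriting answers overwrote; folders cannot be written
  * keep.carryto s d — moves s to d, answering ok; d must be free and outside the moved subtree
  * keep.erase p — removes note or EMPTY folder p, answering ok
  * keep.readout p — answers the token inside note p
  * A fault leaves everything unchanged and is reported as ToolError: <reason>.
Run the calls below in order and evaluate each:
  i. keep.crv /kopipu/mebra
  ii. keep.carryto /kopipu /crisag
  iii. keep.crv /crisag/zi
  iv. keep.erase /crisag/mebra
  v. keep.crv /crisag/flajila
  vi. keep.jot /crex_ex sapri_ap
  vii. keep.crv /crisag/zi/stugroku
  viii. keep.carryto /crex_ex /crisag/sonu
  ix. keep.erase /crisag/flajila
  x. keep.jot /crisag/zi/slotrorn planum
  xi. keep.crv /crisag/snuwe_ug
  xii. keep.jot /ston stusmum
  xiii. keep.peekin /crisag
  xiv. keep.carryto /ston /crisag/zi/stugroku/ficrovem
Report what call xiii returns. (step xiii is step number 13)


Answer: [snuwe_ug/, sonu, zi/]

Derivation:
> crv p='/kopipu/mebra'
:: ok
> carryto s='/kopipu' d='/crisag'
:: ok
> crv p='/crisag/zi'
:: ok
> erase p='/crisag/mebra'
:: ok
> crv p='/crisag/flajila'
:: ok
> jot p='/crex_ex' c='sapri_ap'
:: created
> crv p='/crisag/zi/stugroku'
:: ok
> carryto s='/crex_ex' d='/crisag/sonu'
:: ok
> erase p='/crisag/flajila'
:: ok
> jot p='/crisag/zi/slotrorn' c='planum'
:: created
> crv p='/crisag/snuwe_ug'
:: ok
> jot p='/ston' c='stusmum'
:: created
> peekin p='/crisag'
:: [snuwe_ug/, sonu, zi/]
> carryto s='/ston' d='/crisag/zi/stugroku/ficrovem'
:: ok


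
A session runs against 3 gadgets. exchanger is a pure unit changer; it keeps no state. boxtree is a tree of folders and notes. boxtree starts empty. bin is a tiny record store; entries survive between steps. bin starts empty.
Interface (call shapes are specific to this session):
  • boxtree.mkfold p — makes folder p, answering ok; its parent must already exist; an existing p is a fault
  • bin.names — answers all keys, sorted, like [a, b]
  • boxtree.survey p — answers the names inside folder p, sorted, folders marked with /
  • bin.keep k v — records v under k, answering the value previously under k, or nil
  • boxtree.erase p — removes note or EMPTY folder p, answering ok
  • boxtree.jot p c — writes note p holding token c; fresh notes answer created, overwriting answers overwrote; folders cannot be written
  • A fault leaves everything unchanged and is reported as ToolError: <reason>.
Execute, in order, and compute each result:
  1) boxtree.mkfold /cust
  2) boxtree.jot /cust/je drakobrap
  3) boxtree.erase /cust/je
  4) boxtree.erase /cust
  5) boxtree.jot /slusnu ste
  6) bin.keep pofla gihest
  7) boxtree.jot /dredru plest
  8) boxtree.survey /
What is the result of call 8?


Answer: [dredru, slusnu]

Derivation:
Step: mkfold[p: /cust]
Result: ok
Step: jot[p: /cust/je; c: drakobrap]
Result: created
Step: erase[p: /cust/je]
Result: ok
Step: erase[p: /cust]
Result: ok
Step: jot[p: /slusnu; c: ste]
Result: created
Step: keep[k: pofla; v: gihest]
Result: nil
Step: jot[p: /dredru; c: plest]
Result: created
Step: survey[p: /]
Result: [dredru, slusnu]


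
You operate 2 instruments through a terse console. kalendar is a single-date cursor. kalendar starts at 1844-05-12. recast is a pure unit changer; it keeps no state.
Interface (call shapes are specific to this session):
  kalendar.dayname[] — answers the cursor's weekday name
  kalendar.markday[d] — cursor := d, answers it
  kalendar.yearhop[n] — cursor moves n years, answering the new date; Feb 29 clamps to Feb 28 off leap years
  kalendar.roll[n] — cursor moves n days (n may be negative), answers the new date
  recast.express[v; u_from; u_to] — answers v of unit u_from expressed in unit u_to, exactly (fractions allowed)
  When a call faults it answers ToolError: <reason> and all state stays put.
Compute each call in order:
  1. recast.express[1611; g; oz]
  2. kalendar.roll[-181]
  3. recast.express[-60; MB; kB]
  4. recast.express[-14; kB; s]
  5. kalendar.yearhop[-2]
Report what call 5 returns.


Answer: 1841-11-13

Derivation:
>>> recast.express v=1611 u_from=g u_to=oz
= 2577600000/45359237
>>> kalendar.roll n=-181
= 1843-11-13
>>> recast.express v=-60 u_from=MB u_to=kB
= -60000
>>> recast.express v=-14 u_from=kB u_to=s
= ToolError: incompatible units
>>> kalendar.yearhop n=-2
= 1841-11-13


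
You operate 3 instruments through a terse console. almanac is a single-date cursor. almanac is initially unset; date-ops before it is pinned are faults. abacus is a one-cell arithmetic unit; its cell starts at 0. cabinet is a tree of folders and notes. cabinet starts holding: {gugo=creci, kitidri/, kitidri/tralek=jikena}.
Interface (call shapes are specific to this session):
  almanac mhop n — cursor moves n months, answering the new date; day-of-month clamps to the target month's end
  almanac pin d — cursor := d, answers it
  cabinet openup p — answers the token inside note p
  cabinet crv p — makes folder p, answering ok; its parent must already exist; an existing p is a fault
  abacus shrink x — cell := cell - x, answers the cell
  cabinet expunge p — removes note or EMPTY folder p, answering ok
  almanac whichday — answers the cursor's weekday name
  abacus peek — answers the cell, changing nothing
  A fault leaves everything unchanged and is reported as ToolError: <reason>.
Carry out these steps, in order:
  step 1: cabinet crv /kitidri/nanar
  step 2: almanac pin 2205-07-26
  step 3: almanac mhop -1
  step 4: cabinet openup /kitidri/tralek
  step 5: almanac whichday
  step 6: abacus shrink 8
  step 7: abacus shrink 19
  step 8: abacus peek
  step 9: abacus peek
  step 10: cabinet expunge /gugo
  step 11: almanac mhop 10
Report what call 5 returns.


Answer: Wednesday

Derivation:
>> cabinet crv(/kitidri/nanar)
<< ok
>> almanac pin(2205-07-26)
<< 2205-07-26
>> almanac mhop(-1)
<< 2205-06-26
>> cabinet openup(/kitidri/tralek)
<< jikena
>> almanac whichday()
<< Wednesday
>> abacus shrink(8)
<< -8
>> abacus shrink(19)
<< -27
>> abacus peek()
<< -27
>> abacus peek()
<< -27
>> cabinet expunge(/gugo)
<< ok
>> almanac mhop(10)
<< 2206-04-26


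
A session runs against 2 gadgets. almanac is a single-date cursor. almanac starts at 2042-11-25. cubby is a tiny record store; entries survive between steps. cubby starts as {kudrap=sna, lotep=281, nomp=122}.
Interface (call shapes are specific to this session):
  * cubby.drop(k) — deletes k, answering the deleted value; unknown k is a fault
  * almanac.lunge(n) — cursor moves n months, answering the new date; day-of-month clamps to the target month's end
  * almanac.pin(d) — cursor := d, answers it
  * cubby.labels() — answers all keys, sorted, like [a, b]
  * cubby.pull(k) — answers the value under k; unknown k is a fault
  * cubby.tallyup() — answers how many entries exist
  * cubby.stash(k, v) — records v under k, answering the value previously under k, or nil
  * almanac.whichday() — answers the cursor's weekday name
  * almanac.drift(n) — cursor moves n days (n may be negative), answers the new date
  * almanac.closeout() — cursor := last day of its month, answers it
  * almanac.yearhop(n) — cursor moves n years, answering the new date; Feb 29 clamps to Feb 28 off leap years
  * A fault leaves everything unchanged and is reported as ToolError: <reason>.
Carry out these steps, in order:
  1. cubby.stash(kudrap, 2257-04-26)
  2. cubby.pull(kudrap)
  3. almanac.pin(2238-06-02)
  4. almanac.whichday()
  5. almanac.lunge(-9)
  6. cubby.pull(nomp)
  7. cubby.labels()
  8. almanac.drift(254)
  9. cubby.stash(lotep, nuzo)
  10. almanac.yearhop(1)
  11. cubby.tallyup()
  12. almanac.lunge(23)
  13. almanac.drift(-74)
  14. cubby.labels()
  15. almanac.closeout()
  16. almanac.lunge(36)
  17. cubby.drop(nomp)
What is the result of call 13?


Answer: 2241-01-30

Derivation:
// 1. stash(kudrap, 2257-04-26) : sna
// 2. pull(kudrap) : 2257-04-26
// 3. pin(2238-06-02) : 2238-06-02
// 4. whichday() : Saturday
// 5. lunge(-9) : 2237-09-02
// 6. pull(nomp) : 122
// 7. labels() : [kudrap, lotep, nomp]
// 8. drift(254) : 2238-05-14
// 9. stash(lotep, nuzo) : 281
// 10. yearhop(1) : 2239-05-14
// 11. tallyup() : 3
// 12. lunge(23) : 2241-04-14
// 13. drift(-74) : 2241-01-30
// 14. labels() : [kudrap, lotep, nomp]
// 15. closeout() : 2241-01-31
// 16. lunge(36) : 2244-01-31
// 17. drop(nomp) : 122


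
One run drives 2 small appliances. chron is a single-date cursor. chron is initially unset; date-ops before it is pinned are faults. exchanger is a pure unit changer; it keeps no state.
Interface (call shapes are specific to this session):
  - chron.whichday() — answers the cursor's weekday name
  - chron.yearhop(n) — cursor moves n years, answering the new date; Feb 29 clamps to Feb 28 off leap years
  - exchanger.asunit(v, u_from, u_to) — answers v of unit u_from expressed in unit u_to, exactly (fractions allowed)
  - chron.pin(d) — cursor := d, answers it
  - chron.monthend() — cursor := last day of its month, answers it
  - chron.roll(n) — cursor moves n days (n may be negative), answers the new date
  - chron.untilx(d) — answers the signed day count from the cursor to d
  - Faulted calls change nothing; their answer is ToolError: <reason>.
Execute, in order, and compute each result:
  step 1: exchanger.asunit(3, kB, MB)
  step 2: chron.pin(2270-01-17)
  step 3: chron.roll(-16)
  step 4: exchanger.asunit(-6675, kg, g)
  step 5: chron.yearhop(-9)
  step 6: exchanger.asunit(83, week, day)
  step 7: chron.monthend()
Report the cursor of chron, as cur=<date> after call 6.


→ asunit(3, kB, MB)
← 3/1000
→ pin(2270-01-17)
← 2270-01-17
→ roll(-16)
← 2270-01-01
→ asunit(-6675, kg, g)
← -6675000
→ yearhop(-9)
← 2261-01-01
→ asunit(83, week, day)
← 581
→ monthend()
← 2261-01-31

Answer: cur=2261-01-01


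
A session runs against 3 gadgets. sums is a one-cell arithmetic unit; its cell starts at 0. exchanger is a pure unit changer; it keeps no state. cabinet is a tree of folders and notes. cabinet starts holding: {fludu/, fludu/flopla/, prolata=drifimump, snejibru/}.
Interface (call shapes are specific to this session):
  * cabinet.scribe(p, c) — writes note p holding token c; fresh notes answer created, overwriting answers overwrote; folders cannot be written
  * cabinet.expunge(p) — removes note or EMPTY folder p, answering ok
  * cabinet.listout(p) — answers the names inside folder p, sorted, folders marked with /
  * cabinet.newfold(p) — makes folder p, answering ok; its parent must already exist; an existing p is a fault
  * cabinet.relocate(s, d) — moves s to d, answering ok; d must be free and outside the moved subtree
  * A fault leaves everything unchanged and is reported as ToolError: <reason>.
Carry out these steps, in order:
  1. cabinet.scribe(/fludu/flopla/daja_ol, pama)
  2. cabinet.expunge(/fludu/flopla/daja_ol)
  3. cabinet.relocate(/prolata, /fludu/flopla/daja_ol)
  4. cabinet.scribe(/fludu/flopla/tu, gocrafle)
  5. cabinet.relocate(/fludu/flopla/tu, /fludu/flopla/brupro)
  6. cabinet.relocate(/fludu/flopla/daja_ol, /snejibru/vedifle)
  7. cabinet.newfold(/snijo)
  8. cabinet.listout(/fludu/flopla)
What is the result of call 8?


Answer: [brupro]

Derivation:
·→ cabinet.scribe(p='/fludu/flopla/daja_ol', c='pama')
·← created
·→ cabinet.expunge(p='/fludu/flopla/daja_ol')
·← ok
·→ cabinet.relocate(s='/prolata', d='/fludu/flopla/daja_ol')
·← ok
·→ cabinet.scribe(p='/fludu/flopla/tu', c='gocrafle')
·← created
·→ cabinet.relocate(s='/fludu/flopla/tu', d='/fludu/flopla/brupro')
·← ok
·→ cabinet.relocate(s='/fludu/flopla/daja_ol', d='/snejibru/vedifle')
·← ok
·→ cabinet.newfold(p='/snijo')
·← ok
·→ cabinet.listout(p='/fludu/flopla')
·← [brupro]


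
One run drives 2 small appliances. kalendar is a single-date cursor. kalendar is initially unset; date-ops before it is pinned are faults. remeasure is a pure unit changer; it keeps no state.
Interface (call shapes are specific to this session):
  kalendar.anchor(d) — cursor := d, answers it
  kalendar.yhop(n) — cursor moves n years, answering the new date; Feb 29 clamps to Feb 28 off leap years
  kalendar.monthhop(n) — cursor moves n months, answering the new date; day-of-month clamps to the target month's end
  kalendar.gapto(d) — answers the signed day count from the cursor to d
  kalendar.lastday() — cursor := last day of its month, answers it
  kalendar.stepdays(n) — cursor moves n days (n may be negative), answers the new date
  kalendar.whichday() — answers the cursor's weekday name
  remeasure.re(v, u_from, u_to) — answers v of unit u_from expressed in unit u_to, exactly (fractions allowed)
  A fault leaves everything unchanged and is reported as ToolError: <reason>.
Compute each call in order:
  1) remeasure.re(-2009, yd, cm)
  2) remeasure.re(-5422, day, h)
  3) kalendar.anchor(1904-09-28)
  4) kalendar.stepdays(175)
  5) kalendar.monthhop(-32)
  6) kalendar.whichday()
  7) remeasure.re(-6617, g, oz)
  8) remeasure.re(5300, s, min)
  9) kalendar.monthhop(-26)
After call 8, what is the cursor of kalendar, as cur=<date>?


Calling remeasure.re passing v: -2009, u_from: yd, u_to: cm, which returns -4592574/25.
Using remeasure.re passing v: -5422, u_from: day, u_to: h, giving -130128.
I use kalendar.anchor passing d: 1904-09-28, — result: 1904-09-28.
Using kalendar.stepdays passing n: 175, giving 1905-03-22.
Invoking kalendar.monthhop passing n: -32, and observe 1902-07-22.
I run kalendar.whichday, → Tuesday.
I call remeasure.re passing v: -6617, u_from: g, u_to: oz: -10587200000/45359237.
Next I call remeasure.re passing v: 5300, u_from: s, u_to: min, which returns 265/3.
Calling kalendar.monthhop passing n: -26, which returns 1900-05-22.

Answer: cur=1902-07-22


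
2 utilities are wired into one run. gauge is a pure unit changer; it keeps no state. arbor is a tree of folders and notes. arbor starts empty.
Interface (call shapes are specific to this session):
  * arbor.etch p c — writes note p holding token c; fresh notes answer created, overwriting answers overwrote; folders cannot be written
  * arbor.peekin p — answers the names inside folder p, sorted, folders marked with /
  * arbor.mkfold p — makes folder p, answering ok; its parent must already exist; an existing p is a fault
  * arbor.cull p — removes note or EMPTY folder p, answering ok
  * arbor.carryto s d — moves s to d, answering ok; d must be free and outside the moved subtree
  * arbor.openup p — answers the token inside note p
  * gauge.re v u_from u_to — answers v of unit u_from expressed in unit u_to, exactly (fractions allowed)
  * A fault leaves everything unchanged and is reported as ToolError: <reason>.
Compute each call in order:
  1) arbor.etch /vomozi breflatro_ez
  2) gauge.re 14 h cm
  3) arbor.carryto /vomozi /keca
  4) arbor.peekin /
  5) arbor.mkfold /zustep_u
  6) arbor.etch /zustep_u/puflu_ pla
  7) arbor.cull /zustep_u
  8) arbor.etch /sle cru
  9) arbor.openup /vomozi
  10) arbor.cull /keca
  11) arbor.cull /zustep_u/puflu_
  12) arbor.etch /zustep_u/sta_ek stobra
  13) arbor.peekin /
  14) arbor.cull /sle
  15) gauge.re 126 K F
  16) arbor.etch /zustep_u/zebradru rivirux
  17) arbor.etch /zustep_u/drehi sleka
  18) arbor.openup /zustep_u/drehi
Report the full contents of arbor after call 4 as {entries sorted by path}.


Answer: {keca=breflatro_ez}

Derivation:
Then arbor.etch passing p→/vomozi, c→breflatro_ez, and observe created.
I try gauge.re passing v→14, u_from→h, u_to→cm, and observe ToolError: incompatible units.
Now I run arbor.carryto passing s→/vomozi, d→/keca, and observe ok.
Using arbor.peekin passing p→/, — result: [keca].
I run arbor.mkfold passing p→/zustep_u: ok.
I run arbor.etch passing p→/zustep_u/puflu_, c→pla, and see created.
Invoking arbor.cull passing p→/zustep_u, yielding ToolError: not empty.
I try arbor.etch passing p→/sle, c→cru, → created.
Then arbor.openup passing p→/vomozi, → ToolError: not found.
Using arbor.cull passing p→/keca, → ok.
Then arbor.cull passing p→/zustep_u/puflu_, which returns ok.
I try arbor.etch passing p→/zustep_u/sta_ek, c→stobra, — result: created.
I invoke arbor.peekin passing p→/: [sle, zustep_u/].
I try arbor.cull passing p→/sle, and get ok.
Invoking gauge.re passing v→126, u_from→K, u_to→F, → -23287/100.
I try arbor.etch passing p→/zustep_u/zebradru, c→rivirux, giving created.
I call arbor.etch passing p→/zustep_u/drehi, c→sleka, giving created.
I try arbor.openup passing p→/zustep_u/drehi: sleka.


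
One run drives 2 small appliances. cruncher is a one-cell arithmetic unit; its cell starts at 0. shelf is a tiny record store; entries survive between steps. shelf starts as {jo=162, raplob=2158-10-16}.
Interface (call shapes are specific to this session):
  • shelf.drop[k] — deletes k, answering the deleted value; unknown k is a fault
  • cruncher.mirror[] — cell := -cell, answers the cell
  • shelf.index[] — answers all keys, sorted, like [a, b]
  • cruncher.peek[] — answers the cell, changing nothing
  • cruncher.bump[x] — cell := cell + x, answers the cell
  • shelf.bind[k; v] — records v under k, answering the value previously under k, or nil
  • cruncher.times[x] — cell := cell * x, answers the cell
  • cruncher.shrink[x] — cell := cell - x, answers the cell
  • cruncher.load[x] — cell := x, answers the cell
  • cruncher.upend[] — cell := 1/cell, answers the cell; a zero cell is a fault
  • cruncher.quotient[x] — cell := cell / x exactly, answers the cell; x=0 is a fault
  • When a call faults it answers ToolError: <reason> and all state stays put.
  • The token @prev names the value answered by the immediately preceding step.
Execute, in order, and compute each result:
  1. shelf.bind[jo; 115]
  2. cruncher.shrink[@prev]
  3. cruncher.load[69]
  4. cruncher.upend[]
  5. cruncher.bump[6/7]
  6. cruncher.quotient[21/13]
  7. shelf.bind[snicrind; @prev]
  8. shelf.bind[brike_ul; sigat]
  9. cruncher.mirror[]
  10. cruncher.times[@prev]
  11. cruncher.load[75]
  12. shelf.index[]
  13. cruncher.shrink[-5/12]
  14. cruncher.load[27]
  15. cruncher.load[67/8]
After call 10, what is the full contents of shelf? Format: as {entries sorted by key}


I use bind on k→jo, v→115, and see 162.
Then shrink on x→@prev, — result: -162.
I use load on x→69, → 69.
I call upend, and see 1/69.
Then bump on x→6/7, → 421/483.
I run quotient on x→21/13, → 5473/10143.
I call bind on k→snicrind, v→@prev, yielding nil.
I call bind on k→brike_ul, v→sigat, giving nil.
Then mirror(), giving -5473/10143.
I call times on x→@prev: 29953729/102880449.
I use load on x→75, which returns 75.
Using index(), — result: [brike_ul, jo, raplob, snicrind].
Next I call shrink on x→-5/12, yielding 905/12.
Now I run load on x→27, yielding 27.
Calling load on x→67/8, and see 67/8.

Answer: {brike_ul=sigat, jo=115, raplob=2158-10-16, snicrind=5473/10143}


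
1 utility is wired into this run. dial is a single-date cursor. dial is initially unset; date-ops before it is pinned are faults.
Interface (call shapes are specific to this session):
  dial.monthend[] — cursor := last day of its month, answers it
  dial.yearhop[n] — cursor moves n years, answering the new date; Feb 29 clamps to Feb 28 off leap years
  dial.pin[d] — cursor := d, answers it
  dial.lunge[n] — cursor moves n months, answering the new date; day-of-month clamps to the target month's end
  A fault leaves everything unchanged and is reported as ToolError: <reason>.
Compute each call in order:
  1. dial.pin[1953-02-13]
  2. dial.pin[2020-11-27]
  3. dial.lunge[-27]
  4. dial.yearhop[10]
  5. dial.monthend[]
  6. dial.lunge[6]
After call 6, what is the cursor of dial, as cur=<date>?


# pin(1953-02-13) => 1953-02-13
# pin(2020-11-27) => 2020-11-27
# lunge(-27) => 2018-08-27
# yearhop(10) => 2028-08-27
# monthend() => 2028-08-31
# lunge(6) => 2029-02-28

Answer: cur=2029-02-28


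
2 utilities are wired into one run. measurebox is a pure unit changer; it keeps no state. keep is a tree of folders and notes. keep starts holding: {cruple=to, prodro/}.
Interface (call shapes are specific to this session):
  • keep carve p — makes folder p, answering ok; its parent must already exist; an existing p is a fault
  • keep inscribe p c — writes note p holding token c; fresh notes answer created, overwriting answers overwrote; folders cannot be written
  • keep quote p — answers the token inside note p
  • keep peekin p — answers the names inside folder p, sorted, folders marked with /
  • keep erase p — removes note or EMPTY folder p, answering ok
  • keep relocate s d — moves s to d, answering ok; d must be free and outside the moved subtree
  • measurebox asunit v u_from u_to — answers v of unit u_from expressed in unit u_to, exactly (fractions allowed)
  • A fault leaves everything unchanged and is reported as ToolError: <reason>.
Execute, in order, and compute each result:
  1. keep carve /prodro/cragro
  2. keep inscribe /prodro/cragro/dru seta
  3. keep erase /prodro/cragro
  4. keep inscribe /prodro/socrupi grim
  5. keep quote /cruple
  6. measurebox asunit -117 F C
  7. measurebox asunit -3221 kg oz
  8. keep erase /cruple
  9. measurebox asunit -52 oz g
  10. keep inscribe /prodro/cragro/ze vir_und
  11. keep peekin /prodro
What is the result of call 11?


Answer: [cragro/, socrupi]

Derivation:
Now I run keep carve passing p=/prodro/cragro, which returns ok.
I use keep inscribe passing p=/prodro/cragro/dru, c=seta, giving created.
Calling keep erase passing p=/prodro/cragro, and get ToolError: not empty.
I run keep inscribe passing p=/prodro/socrupi, c=grim, and get created.
Using keep quote passing p=/cruple, — result: to.
Calling measurebox asunit passing v=-117, u_from=F, u_to=C, which returns -745/9.
Using measurebox asunit passing v=-3221, u_from=kg, u_to=oz, which returns -5153600000000/45359237.
I call keep erase passing p=/cruple, and get ok.
I invoke measurebox asunit passing v=-52, u_from=oz, u_to=g, and get -589670081/400000.
I try keep inscribe passing p=/prodro/cragro/ze, c=vir_und, and observe created.
Now I run keep peekin passing p=/prodro, — result: [cragro/, socrupi].


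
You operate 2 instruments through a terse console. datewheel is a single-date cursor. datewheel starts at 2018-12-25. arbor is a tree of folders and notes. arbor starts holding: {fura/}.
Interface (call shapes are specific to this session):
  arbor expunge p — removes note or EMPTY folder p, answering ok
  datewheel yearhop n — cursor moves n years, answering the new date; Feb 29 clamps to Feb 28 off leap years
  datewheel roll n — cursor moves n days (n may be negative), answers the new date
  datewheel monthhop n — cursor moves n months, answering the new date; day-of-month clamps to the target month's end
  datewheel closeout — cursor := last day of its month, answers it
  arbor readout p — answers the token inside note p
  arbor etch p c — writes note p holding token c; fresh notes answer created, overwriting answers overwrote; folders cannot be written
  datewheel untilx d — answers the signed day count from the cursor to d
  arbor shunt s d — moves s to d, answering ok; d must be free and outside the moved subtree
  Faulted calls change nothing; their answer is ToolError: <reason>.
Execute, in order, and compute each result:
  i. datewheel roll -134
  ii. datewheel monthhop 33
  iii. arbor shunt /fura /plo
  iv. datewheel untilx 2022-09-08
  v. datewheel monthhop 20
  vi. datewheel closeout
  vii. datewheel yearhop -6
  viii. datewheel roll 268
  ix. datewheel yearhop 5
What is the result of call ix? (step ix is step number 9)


% datewheel roll n='-134'
  2018-08-13
% datewheel monthhop n='33'
  2021-05-13
% arbor shunt s='/fura' d='/plo'
  ok
% datewheel untilx d='2022-09-08'
  483
% datewheel monthhop n='20'
  2023-01-13
% datewheel closeout
  2023-01-31
% datewheel yearhop n='-6'
  2017-01-31
% datewheel roll n='268'
  2017-10-26
% datewheel yearhop n='5'
  2022-10-26

Answer: 2022-10-26


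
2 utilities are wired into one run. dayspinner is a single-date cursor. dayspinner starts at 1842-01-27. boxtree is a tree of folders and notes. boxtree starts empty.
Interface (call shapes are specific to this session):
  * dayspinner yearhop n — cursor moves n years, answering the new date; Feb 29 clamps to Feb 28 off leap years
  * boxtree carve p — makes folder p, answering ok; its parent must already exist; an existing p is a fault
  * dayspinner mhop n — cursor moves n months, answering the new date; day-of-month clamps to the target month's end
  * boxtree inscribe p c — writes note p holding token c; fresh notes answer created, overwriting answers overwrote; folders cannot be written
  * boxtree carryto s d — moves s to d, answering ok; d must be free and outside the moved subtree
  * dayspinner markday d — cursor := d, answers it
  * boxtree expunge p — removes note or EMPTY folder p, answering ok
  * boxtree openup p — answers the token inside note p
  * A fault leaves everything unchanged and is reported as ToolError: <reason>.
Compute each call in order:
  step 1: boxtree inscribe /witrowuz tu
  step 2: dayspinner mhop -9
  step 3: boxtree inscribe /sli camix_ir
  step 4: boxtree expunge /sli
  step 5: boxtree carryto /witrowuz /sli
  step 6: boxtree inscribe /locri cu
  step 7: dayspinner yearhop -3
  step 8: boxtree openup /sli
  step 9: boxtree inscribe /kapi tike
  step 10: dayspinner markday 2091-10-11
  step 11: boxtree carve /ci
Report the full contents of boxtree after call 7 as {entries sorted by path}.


-> boxtree inscribe(/witrowuz, tu)
<- created
-> dayspinner mhop(-9)
<- 1841-04-27
-> boxtree inscribe(/sli, camix_ir)
<- created
-> boxtree expunge(/sli)
<- ok
-> boxtree carryto(/witrowuz, /sli)
<- ok
-> boxtree inscribe(/locri, cu)
<- created
-> dayspinner yearhop(-3)
<- 1838-04-27
-> boxtree openup(/sli)
<- tu
-> boxtree inscribe(/kapi, tike)
<- created
-> dayspinner markday(2091-10-11)
<- 2091-10-11
-> boxtree carve(/ci)
<- ok

Answer: {locri=cu, sli=tu}


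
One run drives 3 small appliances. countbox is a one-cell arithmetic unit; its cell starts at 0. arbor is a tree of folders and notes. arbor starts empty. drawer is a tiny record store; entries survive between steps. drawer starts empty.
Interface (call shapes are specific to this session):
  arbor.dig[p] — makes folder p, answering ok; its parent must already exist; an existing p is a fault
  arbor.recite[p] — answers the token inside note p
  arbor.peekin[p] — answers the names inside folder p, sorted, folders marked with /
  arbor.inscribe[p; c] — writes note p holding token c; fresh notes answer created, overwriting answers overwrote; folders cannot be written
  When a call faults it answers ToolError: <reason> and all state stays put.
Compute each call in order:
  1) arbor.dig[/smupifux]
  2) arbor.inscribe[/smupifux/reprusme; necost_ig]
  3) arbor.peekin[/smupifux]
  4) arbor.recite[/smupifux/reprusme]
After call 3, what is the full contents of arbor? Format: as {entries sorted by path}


==> arbor.dig(p→/smupifux)
<== ok
==> arbor.inscribe(p→/smupifux/reprusme, c→necost_ig)
<== created
==> arbor.peekin(p→/smupifux)
<== [reprusme]
==> arbor.recite(p→/smupifux/reprusme)
<== necost_ig

Answer: {smupifux/, smupifux/reprusme=necost_ig}


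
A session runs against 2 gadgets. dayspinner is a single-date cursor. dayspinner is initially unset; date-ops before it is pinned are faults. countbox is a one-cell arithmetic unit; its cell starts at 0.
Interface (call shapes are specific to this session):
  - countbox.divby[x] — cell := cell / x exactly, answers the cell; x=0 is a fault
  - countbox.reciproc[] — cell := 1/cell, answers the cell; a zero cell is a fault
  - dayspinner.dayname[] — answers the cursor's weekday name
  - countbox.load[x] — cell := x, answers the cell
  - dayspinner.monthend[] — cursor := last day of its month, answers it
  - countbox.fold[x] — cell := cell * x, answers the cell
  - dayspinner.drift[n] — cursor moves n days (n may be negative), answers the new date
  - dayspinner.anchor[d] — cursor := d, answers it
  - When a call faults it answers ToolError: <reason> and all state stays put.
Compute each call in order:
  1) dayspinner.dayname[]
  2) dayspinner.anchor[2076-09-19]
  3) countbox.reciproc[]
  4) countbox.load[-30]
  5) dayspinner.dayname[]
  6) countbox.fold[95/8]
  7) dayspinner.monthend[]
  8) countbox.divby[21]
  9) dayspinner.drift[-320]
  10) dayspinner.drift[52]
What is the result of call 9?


$ dayname
= ToolError: no date set
$ anchor d=2076-09-19
= 2076-09-19
$ reciproc
= ToolError: reciprocal of zero
$ load x=-30
= -30
$ dayname
= Saturday
$ fold x=95/8
= -1425/4
$ monthend
= 2076-09-30
$ divby x=21
= -475/28
$ drift n=-320
= 2075-11-15
$ drift n=52
= 2076-01-06

Answer: 2075-11-15


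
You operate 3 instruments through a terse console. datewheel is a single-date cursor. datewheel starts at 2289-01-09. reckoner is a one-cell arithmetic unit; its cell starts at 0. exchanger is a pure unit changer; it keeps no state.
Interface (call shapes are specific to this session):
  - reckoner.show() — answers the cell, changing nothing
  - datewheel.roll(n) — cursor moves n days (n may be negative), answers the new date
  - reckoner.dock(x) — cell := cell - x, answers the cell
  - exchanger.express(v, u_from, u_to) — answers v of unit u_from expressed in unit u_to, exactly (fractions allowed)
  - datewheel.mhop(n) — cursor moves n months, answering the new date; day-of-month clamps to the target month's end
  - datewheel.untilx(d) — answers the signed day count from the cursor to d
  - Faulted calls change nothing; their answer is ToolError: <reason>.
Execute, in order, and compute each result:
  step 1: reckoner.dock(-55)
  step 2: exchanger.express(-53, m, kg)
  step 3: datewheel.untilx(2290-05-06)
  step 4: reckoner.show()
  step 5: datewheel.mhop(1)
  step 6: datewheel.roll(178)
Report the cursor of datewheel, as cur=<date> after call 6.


I try reckoner.dock on -55: 55.
I run exchanger.express on -53, m, kg, — result: ToolError: incompatible units.
Using datewheel.untilx on 2290-05-06, which returns 482.
I run reckoner.show(), — result: 55.
I use datewheel.mhop on 1, → 2289-02-09.
Invoking datewheel.roll on 178, → 2289-08-06.

Answer: cur=2289-08-06


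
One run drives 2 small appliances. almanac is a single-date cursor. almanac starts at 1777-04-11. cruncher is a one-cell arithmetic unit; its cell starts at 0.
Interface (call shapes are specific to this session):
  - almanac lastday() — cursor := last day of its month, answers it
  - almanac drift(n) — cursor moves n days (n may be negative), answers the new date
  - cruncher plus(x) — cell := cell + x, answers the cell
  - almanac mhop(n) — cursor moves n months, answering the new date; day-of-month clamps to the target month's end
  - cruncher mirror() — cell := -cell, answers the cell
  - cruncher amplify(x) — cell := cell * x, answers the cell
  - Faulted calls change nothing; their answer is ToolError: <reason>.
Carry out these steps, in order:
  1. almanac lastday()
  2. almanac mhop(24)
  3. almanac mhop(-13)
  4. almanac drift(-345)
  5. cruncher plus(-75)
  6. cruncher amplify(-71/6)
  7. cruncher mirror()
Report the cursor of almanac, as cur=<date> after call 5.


Answer: cur=1777-04-19

Derivation:
# almanac lastday() : 1777-04-30
# almanac mhop(n→24) : 1779-04-30
# almanac mhop(n→-13) : 1778-03-30
# almanac drift(n→-345) : 1777-04-19
# cruncher plus(x→-75) : -75
# cruncher amplify(x→-71/6) : 1775/2
# cruncher mirror() : -1775/2


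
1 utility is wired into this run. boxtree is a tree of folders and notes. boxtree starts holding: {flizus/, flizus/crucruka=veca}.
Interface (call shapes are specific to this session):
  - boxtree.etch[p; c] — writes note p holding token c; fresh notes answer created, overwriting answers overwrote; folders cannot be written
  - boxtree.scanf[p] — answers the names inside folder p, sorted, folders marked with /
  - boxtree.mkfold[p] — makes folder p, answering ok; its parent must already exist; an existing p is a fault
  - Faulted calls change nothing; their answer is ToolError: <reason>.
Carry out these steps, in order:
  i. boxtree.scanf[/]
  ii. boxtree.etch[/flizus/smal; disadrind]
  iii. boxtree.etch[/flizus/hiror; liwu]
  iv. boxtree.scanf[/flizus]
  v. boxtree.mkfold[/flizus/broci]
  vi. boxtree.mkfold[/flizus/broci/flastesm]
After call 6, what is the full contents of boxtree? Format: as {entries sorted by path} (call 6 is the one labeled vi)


Now I run boxtree.scanf on p='/', — result: [flizus/].
Then boxtree.etch on p='/flizus/smal', c='disadrind', → created.
I use boxtree.etch on p='/flizus/hiror', c='liwu', → created.
I use boxtree.scanf on p='/flizus', and observe [crucruka, hiror, smal].
Using boxtree.mkfold on p='/flizus/broci', giving ok.
I invoke boxtree.mkfold on p='/flizus/broci/flastesm', which returns ok.

Answer: {flizus/, flizus/broci/, flizus/broci/flastesm/, flizus/crucruka=veca, flizus/hiror=liwu, flizus/smal=disadrind}


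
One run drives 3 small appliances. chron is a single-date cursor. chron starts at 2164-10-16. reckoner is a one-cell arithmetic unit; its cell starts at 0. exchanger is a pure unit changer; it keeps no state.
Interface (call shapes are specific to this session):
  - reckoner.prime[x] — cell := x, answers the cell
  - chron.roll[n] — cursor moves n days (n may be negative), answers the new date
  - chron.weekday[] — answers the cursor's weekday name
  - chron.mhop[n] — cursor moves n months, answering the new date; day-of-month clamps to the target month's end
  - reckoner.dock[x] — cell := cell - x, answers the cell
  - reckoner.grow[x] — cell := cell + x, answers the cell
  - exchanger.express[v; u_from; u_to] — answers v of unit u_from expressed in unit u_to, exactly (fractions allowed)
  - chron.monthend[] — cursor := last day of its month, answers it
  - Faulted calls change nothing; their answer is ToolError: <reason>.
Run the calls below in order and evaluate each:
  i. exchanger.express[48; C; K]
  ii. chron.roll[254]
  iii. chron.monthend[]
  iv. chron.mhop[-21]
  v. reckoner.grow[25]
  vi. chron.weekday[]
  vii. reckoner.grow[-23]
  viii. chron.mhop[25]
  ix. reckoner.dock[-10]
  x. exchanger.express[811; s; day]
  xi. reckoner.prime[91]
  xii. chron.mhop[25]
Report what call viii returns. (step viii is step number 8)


I invoke exchanger.express with v=48, u_from=C, u_to=K, yielding 6423/20.
Now I run chron.roll with n=254: 2165-06-27.
Invoking chron.monthend: 2165-06-30.
Now I run chron.mhop with n=-21, — result: 2163-09-30.
Using reckoner.grow with x=25, and observe 25.
I run chron.weekday(), giving Friday.
Calling reckoner.grow with x=-23: 2.
I use chron.mhop with n=25, and get 2165-10-30.
I invoke reckoner.dock with x=-10, yielding 12.
Now I run exchanger.express with v=811, u_from=s, u_to=day, which returns 811/86400.
Invoking reckoner.prime with x=91, yielding 91.
I invoke chron.mhop with n=25, and see 2167-11-30.

Answer: 2165-10-30
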